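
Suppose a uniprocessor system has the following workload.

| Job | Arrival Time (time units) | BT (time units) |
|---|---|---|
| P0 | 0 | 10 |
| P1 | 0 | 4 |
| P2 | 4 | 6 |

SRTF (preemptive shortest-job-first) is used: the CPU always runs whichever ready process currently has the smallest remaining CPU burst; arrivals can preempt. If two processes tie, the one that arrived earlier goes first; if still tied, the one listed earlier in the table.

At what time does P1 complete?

4

Schedule: | P1 0-4 | P2 4-10 | P0 10-20 |
Completion: P0=20  P1=4  P2=10
Turnaround (C−A): P0=20  P1=4  P2=6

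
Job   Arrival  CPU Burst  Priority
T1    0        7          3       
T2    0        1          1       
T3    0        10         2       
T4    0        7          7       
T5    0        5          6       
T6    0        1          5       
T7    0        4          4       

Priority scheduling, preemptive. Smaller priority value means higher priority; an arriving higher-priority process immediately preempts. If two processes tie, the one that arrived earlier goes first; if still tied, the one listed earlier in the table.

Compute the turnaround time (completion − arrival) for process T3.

11

Timeline: | T2 0-1 | T3 1-11 | T1 11-18 | T7 18-22 | T6 22-23 | T5 23-28 | T4 28-35 |
Completion: T1=18  T2=1  T3=11  T4=35  T5=28  T6=23  T7=22
Turnaround(T3) = completion − arrival = 11 − 0 = 11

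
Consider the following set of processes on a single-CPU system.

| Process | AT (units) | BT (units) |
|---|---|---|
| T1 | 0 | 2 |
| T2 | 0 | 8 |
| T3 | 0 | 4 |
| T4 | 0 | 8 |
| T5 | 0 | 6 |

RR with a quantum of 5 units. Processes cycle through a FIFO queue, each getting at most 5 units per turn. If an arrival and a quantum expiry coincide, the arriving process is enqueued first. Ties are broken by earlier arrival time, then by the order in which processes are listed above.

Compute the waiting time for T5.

22

Schedule: | T1 0-2 | T2 2-7 | T3 7-11 | T4 11-16 | T5 16-21 | T2 21-24 | T4 24-27 | T5 27-28 |
Completion: T1=2  T2=24  T3=11  T4=27  T5=28
Turnaround (C−A): T1=2  T2=24  T3=11  T4=27  T5=28
Waiting(T5) = turnaround − burst = 28 − 6 = 22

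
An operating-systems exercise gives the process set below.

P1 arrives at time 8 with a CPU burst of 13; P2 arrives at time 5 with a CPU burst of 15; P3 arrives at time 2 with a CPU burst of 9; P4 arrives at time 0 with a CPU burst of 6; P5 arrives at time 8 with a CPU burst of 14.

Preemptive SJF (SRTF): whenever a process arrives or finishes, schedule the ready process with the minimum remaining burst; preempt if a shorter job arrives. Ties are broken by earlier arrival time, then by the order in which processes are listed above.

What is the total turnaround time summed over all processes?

125

Timeline: | P4 0-6 | P3 6-15 | P1 15-28 | P5 28-42 | P2 42-57 |
Completion: P1=28  P2=57  P3=15  P4=6  P5=42
Turnaround = completion − arrival: P1=20, P2=52, P3=13, P4=6, P5=34
Total turnaround = 20 + 52 + 13 + 6 + 34 = 125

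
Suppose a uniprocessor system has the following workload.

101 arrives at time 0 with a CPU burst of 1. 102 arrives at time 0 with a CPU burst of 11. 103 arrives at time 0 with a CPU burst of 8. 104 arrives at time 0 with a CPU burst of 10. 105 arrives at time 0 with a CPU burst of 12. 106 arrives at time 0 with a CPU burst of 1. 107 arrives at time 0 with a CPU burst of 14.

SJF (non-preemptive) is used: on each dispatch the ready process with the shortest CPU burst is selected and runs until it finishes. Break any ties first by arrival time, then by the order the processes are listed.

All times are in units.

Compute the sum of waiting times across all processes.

107

Gantt: | 101 0-1 | 106 1-2 | 103 2-10 | 104 10-20 | 102 20-31 | 105 31-43 | 107 43-57 |
Completion: 101=1  102=31  103=10  104=20  105=43  106=2  107=57
Waiting = turnaround − burst: 101=0, 102=20, 103=2, 104=10, 105=31, 106=1, 107=43
Total waiting = 0 + 20 + 2 + 10 + 31 + 1 + 43 = 107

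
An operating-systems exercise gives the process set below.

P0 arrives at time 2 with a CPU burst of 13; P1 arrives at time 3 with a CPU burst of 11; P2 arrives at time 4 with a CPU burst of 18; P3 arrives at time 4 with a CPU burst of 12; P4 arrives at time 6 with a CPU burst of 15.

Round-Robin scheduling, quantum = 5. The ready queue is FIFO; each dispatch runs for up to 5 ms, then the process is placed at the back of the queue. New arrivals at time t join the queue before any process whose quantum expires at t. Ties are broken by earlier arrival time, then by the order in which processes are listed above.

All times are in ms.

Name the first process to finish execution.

P0

Timeline: | idle 0-2 | P0 2-7 | P1 7-12 | P2 12-17 | P3 17-22 | P4 22-27 | P0 27-32 | P1 32-37 | P2 37-42 | P3 42-47 | P4 47-52 | P0 52-55 | P1 55-56 | P2 56-61 | P3 61-63 | P4 63-68 | P2 68-71 |
Completion: P0=55  P1=56  P2=71  P3=63  P4=68
Finish order: P0 → P1 → P3 → P4 → P2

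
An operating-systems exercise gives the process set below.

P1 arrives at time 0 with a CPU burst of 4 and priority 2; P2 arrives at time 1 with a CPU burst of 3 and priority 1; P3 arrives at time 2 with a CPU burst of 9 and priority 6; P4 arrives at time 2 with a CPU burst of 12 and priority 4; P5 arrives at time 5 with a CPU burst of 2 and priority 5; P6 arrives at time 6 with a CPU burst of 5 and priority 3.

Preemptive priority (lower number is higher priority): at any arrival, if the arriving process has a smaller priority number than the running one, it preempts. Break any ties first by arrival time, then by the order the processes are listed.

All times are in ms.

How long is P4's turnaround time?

Timeline: | P1 0-1 | P2 1-4 | P1 4-7 | P6 7-12 | P4 12-24 | P5 24-26 | P3 26-35 |
Completion: P1=7  P2=4  P3=35  P4=24  P5=26  P6=12
Turnaround (C−A): P1=7  P2=3  P3=33  P4=22  P5=21  P6=6
Turnaround(P4) = completion − arrival = 24 − 2 = 22

22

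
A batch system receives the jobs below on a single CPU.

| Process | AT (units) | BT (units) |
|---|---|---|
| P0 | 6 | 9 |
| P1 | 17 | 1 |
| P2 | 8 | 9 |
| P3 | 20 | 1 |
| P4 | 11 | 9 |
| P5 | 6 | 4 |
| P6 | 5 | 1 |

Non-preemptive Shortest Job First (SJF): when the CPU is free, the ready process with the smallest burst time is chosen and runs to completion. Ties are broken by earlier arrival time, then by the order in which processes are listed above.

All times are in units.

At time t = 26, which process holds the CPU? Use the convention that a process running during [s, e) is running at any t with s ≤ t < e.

P2

Timeline: | idle 0-5 | P6 5-6 | P5 6-10 | P0 10-19 | P1 19-20 | P3 20-21 | P2 21-30 | P4 30-39 |
Completion: P0=19  P1=20  P2=30  P3=21  P4=39  P5=10  P6=6
Turnaround (C−A): P0=13  P1=3  P2=22  P3=1  P4=28  P5=4  P6=1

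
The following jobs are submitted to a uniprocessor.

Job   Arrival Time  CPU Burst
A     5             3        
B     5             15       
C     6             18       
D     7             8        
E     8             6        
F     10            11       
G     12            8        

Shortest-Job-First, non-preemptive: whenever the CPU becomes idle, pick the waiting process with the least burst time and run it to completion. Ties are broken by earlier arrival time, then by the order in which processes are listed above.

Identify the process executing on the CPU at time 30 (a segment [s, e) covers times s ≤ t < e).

Timeline: | idle 0-5 | A 5-8 | E 8-14 | D 14-22 | G 22-30 | F 30-41 | B 41-56 | C 56-74 |
Completion: A=8  B=56  C=74  D=22  E=14  F=41  G=30

F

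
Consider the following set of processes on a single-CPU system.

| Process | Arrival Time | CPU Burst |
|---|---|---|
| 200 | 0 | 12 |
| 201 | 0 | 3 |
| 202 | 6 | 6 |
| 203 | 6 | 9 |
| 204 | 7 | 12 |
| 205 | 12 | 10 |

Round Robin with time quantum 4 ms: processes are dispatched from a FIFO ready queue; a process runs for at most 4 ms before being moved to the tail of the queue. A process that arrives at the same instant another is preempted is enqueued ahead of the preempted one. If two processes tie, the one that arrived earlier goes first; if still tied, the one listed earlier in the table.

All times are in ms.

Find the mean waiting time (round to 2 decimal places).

22.00

Schedule: | 200 0-4 | 201 4-7 | 200 7-11 | 202 11-15 | 203 15-19 | 204 19-23 | 200 23-27 | 205 27-31 | 202 31-33 | 203 33-37 | 204 37-41 | 205 41-45 | 203 45-46 | 204 46-50 | 205 50-52 |
Completion: 200=27  201=7  202=33  203=46  204=50  205=52
Turnaround (C−A): 200=27  201=7  202=27  203=40  204=43  205=40
Waiting times: 200=15, 201=4, 202=21, 203=31, 204=31, 205=30
Average waiting = (15+4+21+31+31+30) / 6 = 132/6 = 22.00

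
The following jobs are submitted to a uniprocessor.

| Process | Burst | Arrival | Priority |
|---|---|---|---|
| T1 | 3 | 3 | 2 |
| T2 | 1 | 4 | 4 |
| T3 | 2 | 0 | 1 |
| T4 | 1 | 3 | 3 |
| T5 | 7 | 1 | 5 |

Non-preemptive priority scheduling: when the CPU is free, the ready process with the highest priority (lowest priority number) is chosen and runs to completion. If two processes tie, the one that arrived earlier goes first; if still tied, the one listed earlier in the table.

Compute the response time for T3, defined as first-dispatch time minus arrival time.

Timeline: | T3 0-2 | T5 2-9 | T1 9-12 | T4 12-13 | T2 13-14 |
Completion: T1=12  T2=14  T3=2  T4=13  T5=9
Turnaround (C−A): T1=9  T2=10  T3=2  T4=10  T5=8
Response(T3) = first start − arrival = 0 − 0 = 0

0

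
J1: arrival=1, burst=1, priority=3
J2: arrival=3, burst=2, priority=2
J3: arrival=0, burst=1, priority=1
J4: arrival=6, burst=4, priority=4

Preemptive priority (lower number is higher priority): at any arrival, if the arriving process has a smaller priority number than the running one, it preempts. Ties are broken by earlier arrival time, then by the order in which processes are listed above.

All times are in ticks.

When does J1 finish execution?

Timeline: | J3 0-1 | J1 1-2 | idle 2-3 | J2 3-5 | idle 5-6 | J4 6-10 |
Completion: J1=2  J2=5  J3=1  J4=10
Turnaround (C−A): J1=1  J2=2  J3=1  J4=4

2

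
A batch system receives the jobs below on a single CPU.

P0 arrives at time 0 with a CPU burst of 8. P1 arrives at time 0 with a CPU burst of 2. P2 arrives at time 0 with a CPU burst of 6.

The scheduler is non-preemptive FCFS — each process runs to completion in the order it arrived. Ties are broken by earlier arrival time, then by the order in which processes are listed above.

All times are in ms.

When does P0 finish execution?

Schedule: | P0 0-8 | P1 8-10 | P2 10-16 |
Completion: P0=8  P1=10  P2=16
Turnaround (C−A): P0=8  P1=10  P2=16

8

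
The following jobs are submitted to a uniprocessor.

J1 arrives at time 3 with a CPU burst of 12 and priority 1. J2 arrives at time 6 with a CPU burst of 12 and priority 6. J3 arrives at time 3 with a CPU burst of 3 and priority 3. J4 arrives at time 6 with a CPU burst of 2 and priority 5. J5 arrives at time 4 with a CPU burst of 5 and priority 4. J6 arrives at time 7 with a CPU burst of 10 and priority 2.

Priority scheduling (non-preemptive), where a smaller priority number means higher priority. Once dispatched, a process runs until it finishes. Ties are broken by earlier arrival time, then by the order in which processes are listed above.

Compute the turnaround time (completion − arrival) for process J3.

25

Schedule: | idle 0-3 | J1 3-15 | J6 15-25 | J3 25-28 | J5 28-33 | J4 33-35 | J2 35-47 |
Completion: J1=15  J2=47  J3=28  J4=35  J5=33  J6=25
Turnaround (C−A): J1=12  J2=41  J3=25  J4=29  J5=29  J6=18
Turnaround(J3) = completion − arrival = 28 − 3 = 25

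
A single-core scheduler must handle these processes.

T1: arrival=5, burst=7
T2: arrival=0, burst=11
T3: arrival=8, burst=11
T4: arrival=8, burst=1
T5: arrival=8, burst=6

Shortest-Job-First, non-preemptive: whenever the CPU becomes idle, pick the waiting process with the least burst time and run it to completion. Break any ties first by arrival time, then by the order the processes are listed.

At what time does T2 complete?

11

Timeline: | T2 0-11 | T4 11-12 | T5 12-18 | T1 18-25 | T3 25-36 |
Completion: T1=25  T2=11  T3=36  T4=12  T5=18
Turnaround (C−A): T1=20  T2=11  T3=28  T4=4  T5=10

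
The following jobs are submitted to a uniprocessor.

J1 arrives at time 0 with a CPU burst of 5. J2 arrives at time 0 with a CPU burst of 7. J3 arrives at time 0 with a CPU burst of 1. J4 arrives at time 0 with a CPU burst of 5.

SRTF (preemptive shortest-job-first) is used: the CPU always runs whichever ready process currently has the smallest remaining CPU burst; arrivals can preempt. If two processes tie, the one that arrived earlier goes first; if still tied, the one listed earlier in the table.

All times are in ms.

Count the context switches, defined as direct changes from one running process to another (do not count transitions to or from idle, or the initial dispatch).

3

Timeline: | J3 0-1 | J1 1-6 | J4 6-11 | J2 11-18 |
Completion: J1=6  J2=18  J3=1  J4=11
Turnaround (C−A): J1=6  J2=18  J3=1  J4=11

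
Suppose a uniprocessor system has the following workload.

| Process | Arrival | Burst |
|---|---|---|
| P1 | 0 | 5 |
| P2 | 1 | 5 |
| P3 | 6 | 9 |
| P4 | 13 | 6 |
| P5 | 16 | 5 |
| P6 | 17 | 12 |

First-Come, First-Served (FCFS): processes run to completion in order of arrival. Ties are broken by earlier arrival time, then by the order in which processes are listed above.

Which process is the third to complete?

Timeline: | P1 0-5 | P2 5-10 | P3 10-19 | P4 19-25 | P5 25-30 | P6 30-42 |
Completion: P1=5  P2=10  P3=19  P4=25  P5=30  P6=42
Finish order: P1 → P2 → P3 → P4 → P5 → P6

P3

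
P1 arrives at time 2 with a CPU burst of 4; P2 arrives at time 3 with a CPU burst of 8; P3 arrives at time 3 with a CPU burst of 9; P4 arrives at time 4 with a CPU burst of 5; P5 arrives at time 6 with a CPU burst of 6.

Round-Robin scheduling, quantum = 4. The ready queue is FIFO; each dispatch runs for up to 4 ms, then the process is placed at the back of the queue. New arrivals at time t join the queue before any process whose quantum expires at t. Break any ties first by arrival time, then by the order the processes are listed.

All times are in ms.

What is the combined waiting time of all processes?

80

Timeline: | idle 0-2 | P1 2-6 | P2 6-10 | P3 10-14 | P4 14-18 | P5 18-22 | P2 22-26 | P3 26-30 | P4 30-31 | P5 31-33 | P3 33-34 |
Completion: P1=6  P2=26  P3=34  P4=31  P5=33
Waiting = turnaround − burst: P1=0, P2=15, P3=22, P4=22, P5=21
Total waiting = 0 + 15 + 22 + 22 + 21 = 80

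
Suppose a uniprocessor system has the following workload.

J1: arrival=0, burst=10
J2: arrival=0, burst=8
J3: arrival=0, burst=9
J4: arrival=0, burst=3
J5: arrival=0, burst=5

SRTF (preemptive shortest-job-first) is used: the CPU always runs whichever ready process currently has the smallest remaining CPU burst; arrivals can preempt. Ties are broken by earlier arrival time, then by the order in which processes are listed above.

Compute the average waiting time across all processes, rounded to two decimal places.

Schedule: | J4 0-3 | J5 3-8 | J2 8-16 | J3 16-25 | J1 25-35 |
Completion: J1=35  J2=16  J3=25  J4=3  J5=8
Turnaround (C−A): J1=35  J2=16  J3=25  J4=3  J5=8
Waiting times: J1=25, J2=8, J3=16, J4=0, J5=3
Average waiting = (25+8+16+0+3) / 5 = 52/5 = 10.40

10.40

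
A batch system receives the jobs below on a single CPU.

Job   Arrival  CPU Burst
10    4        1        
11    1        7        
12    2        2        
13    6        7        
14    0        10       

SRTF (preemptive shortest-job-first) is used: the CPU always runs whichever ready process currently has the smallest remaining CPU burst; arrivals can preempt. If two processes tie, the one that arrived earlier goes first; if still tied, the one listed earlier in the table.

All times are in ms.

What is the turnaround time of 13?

12

Schedule: | 14 0-1 | 11 1-2 | 12 2-4 | 10 4-5 | 11 5-11 | 13 11-18 | 14 18-27 |
Completion: 10=5  11=11  12=4  13=18  14=27
Turnaround(13) = completion − arrival = 18 − 6 = 12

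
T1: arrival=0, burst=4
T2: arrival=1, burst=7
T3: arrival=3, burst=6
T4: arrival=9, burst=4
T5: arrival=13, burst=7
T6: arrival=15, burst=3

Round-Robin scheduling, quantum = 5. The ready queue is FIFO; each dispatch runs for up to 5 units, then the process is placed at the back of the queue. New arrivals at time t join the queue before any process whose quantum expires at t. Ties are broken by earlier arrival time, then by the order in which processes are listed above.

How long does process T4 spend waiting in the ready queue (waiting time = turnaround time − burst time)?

5

Schedule: | T1 0-4 | T2 4-9 | T3 9-14 | T4 14-18 | T2 18-20 | T5 20-25 | T3 25-26 | T6 26-29 | T5 29-31 |
Completion: T1=4  T2=20  T3=26  T4=18  T5=31  T6=29
Waiting(T4) = turnaround − burst = 9 − 4 = 5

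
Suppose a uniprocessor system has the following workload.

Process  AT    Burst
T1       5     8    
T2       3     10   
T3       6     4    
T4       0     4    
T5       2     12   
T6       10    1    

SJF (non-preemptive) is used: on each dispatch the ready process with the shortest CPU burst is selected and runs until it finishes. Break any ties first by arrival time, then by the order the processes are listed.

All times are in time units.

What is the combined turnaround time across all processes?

92

Gantt: | T4 0-4 | T2 4-14 | T6 14-15 | T3 15-19 | T1 19-27 | T5 27-39 |
Completion: T1=27  T2=14  T3=19  T4=4  T5=39  T6=15
Turnaround = completion − arrival: T1=22, T2=11, T3=13, T4=4, T5=37, T6=5
Total turnaround = 22 + 11 + 13 + 4 + 37 + 5 = 92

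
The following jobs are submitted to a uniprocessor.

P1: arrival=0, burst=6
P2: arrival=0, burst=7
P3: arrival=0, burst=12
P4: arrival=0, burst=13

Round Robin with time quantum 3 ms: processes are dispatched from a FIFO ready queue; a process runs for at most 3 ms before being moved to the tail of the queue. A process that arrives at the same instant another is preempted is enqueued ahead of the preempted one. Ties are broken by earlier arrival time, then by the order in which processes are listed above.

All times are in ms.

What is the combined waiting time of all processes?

Schedule: | P1 0-3 | P2 3-6 | P3 6-9 | P4 9-12 | P1 12-15 | P2 15-18 | P3 18-21 | P4 21-24 | P2 24-25 | P3 25-28 | P4 28-31 | P3 31-34 | P4 34-38 |
Completion: P1=15  P2=25  P3=34  P4=38
Waiting = turnaround − burst: P1=9, P2=18, P3=22, P4=25
Total waiting = 9 + 18 + 22 + 25 = 74

74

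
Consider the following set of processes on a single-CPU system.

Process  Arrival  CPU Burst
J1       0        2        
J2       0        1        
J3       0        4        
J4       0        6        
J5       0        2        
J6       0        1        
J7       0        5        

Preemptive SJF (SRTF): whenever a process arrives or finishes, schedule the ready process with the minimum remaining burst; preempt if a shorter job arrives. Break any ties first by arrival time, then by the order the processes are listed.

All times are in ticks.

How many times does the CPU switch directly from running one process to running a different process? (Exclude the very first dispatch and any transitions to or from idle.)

Timeline: | J2 0-1 | J6 1-2 | J1 2-4 | J5 4-6 | J3 6-10 | J7 10-15 | J4 15-21 |
Completion: J1=4  J2=1  J3=10  J4=21  J5=6  J6=2  J7=15

6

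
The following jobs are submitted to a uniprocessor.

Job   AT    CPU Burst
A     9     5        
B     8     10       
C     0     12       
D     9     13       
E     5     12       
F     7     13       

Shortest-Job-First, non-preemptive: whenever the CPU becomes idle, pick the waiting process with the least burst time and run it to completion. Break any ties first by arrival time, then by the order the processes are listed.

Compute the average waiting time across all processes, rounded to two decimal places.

Timeline: | C 0-12 | A 12-17 | B 17-27 | E 27-39 | F 39-52 | D 52-65 |
Completion: A=17  B=27  C=12  D=65  E=39  F=52
Turnaround (C−A): A=8  B=19  C=12  D=56  E=34  F=45
Waiting times: A=3, B=9, C=0, D=43, E=22, F=32
Average waiting = (3+9+0+43+22+32) / 6 = 109/6 = 18.17

18.17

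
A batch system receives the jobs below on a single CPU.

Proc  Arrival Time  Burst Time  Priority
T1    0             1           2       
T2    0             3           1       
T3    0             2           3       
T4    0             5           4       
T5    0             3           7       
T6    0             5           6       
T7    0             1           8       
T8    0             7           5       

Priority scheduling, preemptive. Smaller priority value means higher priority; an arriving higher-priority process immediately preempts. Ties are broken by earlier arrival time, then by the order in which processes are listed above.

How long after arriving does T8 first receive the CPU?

Timeline: | T2 0-3 | T1 3-4 | T3 4-6 | T4 6-11 | T8 11-18 | T6 18-23 | T5 23-26 | T7 26-27 |
Completion: T1=4  T2=3  T3=6  T4=11  T5=26  T6=23  T7=27  T8=18
Response(T8) = first start − arrival = 11 − 0 = 11

11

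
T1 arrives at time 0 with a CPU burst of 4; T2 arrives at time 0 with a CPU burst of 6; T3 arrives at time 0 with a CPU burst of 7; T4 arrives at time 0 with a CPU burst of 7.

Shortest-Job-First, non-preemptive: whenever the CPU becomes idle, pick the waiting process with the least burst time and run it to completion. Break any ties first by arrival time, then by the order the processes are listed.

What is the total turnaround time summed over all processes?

55

Gantt: | T1 0-4 | T2 4-10 | T3 10-17 | T4 17-24 |
Completion: T1=4  T2=10  T3=17  T4=24
Turnaround (C−A): T1=4  T2=10  T3=17  T4=24
Turnaround = completion − arrival: T1=4, T2=10, T3=17, T4=24
Total turnaround = 4 + 10 + 17 + 24 = 55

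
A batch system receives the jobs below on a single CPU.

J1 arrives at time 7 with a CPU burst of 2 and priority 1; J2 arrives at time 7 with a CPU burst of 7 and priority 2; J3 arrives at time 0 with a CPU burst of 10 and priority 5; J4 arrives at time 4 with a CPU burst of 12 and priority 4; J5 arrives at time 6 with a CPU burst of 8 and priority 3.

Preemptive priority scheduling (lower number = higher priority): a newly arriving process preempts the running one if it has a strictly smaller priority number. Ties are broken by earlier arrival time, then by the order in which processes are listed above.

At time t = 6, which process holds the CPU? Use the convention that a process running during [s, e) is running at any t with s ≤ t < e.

J5

Gantt: | J3 0-4 | J4 4-6 | J5 6-7 | J1 7-9 | J2 9-16 | J5 16-23 | J4 23-33 | J3 33-39 |
Completion: J1=9  J2=16  J3=39  J4=33  J5=23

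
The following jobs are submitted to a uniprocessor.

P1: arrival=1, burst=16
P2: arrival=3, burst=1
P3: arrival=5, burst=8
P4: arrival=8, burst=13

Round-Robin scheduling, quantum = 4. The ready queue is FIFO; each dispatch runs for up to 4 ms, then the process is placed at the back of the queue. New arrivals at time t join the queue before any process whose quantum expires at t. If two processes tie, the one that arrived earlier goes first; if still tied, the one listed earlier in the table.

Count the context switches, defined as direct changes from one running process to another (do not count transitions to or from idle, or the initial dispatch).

9

Gantt: | idle 0-1 | P1 1-5 | P2 5-6 | P3 6-10 | P1 10-14 | P4 14-18 | P3 18-22 | P1 22-26 | P4 26-30 | P1 30-34 | P4 34-39 |
Completion: P1=34  P2=6  P3=22  P4=39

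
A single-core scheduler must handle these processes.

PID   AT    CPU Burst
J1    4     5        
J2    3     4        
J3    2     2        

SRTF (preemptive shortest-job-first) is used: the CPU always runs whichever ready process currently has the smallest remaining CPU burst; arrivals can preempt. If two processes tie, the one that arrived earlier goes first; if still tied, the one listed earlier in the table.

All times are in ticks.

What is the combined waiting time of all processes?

Gantt: | idle 0-2 | J3 2-4 | J2 4-8 | J1 8-13 |
Completion: J1=13  J2=8  J3=4
Turnaround (C−A): J1=9  J2=5  J3=2
Waiting = turnaround − burst: J1=4, J2=1, J3=0
Total waiting = 4 + 1 + 0 = 5

5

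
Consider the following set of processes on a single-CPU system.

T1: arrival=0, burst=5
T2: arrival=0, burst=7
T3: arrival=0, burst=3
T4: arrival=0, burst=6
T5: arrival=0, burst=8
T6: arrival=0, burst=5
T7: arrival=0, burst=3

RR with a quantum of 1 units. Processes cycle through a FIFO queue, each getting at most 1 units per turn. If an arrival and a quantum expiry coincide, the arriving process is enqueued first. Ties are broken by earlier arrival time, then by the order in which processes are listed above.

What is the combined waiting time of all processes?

Gantt: | T1 0-1 | T2 1-2 | T3 2-3 | T4 3-4 | T5 4-5 | T6 5-6 | T7 6-7 | T1 7-8 | T2 8-9 | T3 9-10 | T4 10-11 | T5 11-12 | T6 12-13 | T7 13-14 | T1 14-15 | T2 15-16 | T3 16-17 | T4 17-18 | T5 18-19 | T6 19-20 | T7 20-21 | T1 21-22 | T2 22-23 | T4 23-24 | T5 24-25 | T6 25-26 | T1 26-27 | T2 27-28 | T4 28-29 | T5 29-30 | T6 30-31 | T2 31-32 | T4 32-33 | T5 33-34 | T2 34-35 | T5 35-37 |
Completion: T1=27  T2=35  T3=17  T4=33  T5=37  T6=31  T7=21
Waiting = turnaround − burst: T1=22, T2=28, T3=14, T4=27, T5=29, T6=26, T7=18
Total waiting = 22 + 28 + 14 + 27 + 29 + 26 + 18 = 164

164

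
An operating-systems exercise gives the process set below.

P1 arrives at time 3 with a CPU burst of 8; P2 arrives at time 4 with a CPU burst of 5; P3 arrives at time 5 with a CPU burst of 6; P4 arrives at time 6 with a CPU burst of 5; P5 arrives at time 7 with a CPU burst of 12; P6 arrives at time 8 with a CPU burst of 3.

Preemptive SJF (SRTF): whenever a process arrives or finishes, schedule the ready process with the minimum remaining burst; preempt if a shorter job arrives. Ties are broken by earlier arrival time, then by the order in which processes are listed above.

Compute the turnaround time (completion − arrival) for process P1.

27

Timeline: | idle 0-3 | P1 3-4 | P2 4-9 | P6 9-12 | P4 12-17 | P3 17-23 | P1 23-30 | P5 30-42 |
Completion: P1=30  P2=9  P3=23  P4=17  P5=42  P6=12
Turnaround (C−A): P1=27  P2=5  P3=18  P4=11  P5=35  P6=4
Turnaround(P1) = completion − arrival = 30 − 3 = 27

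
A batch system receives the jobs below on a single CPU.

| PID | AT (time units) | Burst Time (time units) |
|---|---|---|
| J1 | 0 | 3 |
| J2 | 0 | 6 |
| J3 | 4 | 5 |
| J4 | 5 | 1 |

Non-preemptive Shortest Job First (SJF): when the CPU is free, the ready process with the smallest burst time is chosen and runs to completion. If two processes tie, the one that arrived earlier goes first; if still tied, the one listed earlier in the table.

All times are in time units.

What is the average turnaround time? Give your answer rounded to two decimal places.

Gantt: | J1 0-3 | J2 3-9 | J4 9-10 | J3 10-15 |
Completion: J1=3  J2=9  J3=15  J4=10
Turnaround (C−A): J1=3  J2=9  J3=11  J4=5
Turnaround times: J1=3, J2=9, J3=11, J4=5
Average turnaround = (3+9+11+5) / 4 = 28/4 = 7.00

7.00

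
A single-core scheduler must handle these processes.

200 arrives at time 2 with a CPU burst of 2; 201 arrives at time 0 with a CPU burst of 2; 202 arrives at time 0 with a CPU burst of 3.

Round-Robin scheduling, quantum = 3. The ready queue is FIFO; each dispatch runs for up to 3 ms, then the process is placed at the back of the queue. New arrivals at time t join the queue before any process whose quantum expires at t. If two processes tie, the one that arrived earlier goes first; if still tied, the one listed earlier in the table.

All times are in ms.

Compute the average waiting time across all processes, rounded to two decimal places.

Schedule: | 201 0-2 | 202 2-5 | 200 5-7 |
Completion: 200=7  201=2  202=5
Turnaround (C−A): 200=5  201=2  202=5
Waiting times: 200=3, 201=0, 202=2
Average waiting = (3+0+2) / 3 = 5/3 = 1.67

1.67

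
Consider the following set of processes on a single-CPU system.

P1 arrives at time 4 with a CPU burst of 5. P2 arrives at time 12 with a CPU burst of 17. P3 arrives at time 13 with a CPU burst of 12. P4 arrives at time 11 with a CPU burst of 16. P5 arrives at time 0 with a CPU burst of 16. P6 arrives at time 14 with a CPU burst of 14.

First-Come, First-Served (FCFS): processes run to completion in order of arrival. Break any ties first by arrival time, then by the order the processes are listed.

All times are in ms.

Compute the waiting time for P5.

Timeline: | P5 0-16 | P1 16-21 | P4 21-37 | P2 37-54 | P3 54-66 | P6 66-80 |
Completion: P1=21  P2=54  P3=66  P4=37  P5=16  P6=80
Turnaround (C−A): P1=17  P2=42  P3=53  P4=26  P5=16  P6=66
Waiting(P5) = turnaround − burst = 16 − 16 = 0

0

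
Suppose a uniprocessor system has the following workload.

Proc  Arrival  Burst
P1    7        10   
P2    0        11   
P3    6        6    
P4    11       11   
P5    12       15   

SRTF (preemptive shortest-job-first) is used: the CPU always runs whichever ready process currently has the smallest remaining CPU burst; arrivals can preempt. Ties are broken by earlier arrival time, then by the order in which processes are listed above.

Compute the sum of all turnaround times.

Timeline: | P2 0-11 | P3 11-17 | P1 17-27 | P4 27-38 | P5 38-53 |
Completion: P1=27  P2=11  P3=17  P4=38  P5=53
Turnaround = completion − arrival: P1=20, P2=11, P3=11, P4=27, P5=41
Total turnaround = 20 + 11 + 11 + 27 + 41 = 110

110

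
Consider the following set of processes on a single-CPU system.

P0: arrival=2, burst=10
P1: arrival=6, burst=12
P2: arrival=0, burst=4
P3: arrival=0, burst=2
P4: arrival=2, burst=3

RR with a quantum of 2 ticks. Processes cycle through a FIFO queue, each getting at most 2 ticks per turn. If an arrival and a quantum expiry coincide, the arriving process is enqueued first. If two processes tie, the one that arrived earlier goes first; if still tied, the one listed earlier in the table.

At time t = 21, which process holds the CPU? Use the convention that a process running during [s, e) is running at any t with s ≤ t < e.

P0

Timeline: | P2 0-2 | P3 2-4 | P0 4-6 | P4 6-8 | P2 8-10 | P1 10-12 | P0 12-14 | P4 14-15 | P1 15-17 | P0 17-19 | P1 19-21 | P0 21-23 | P1 23-25 | P0 25-27 | P1 27-31 |
Completion: P0=27  P1=31  P2=10  P3=4  P4=15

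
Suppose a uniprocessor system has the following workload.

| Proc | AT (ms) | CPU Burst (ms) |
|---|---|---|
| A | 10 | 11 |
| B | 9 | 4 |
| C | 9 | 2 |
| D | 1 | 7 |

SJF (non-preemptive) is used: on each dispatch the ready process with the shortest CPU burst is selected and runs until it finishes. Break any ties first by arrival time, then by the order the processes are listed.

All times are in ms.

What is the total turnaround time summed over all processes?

Schedule: | idle 0-1 | D 1-8 | idle 8-9 | C 9-11 | B 11-15 | A 15-26 |
Completion: A=26  B=15  C=11  D=8
Turnaround = completion − arrival: A=16, B=6, C=2, D=7
Total turnaround = 16 + 6 + 2 + 7 = 31

31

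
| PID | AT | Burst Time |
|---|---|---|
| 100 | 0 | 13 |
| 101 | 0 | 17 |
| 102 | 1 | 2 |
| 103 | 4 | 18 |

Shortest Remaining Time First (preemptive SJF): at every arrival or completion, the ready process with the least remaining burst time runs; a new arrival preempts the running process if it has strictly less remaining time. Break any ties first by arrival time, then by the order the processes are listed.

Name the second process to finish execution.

100

Gantt: | 100 0-1 | 102 1-3 | 100 3-15 | 101 15-32 | 103 32-50 |
Completion: 100=15  101=32  102=3  103=50
Finish order: 102 → 100 → 101 → 103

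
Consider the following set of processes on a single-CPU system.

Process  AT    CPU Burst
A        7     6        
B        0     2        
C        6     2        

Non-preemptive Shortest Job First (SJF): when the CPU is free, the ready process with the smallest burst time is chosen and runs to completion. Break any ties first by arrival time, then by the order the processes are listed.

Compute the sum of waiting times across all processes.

Timeline: | B 0-2 | idle 2-6 | C 6-8 | A 8-14 |
Completion: A=14  B=2  C=8
Turnaround (C−A): A=7  B=2  C=2
Waiting = turnaround − burst: A=1, B=0, C=0
Total waiting = 1 + 0 + 0 = 1

1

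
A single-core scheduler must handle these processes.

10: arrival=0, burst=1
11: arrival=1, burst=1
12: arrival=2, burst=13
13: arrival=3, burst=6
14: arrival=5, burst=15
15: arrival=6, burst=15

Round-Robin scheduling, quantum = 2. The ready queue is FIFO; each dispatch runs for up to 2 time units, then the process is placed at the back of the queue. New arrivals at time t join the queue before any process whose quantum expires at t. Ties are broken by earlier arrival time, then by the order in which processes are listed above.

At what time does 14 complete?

Gantt: | 10 0-1 | 11 1-2 | 12 2-4 | 13 4-6 | 12 6-8 | 14 8-10 | 15 10-12 | 13 12-14 | 12 14-16 | 14 16-18 | 15 18-20 | 13 20-22 | 12 22-24 | 14 24-26 | 15 26-28 | 12 28-30 | 14 30-32 | 15 32-34 | 12 34-36 | 14 36-38 | 15 38-40 | 12 40-41 | 14 41-43 | 15 43-45 | 14 45-47 | 15 47-49 | 14 49-50 | 15 50-51 |
Completion: 10=1  11=2  12=41  13=22  14=50  15=51
Turnaround (C−A): 10=1  11=1  12=39  13=19  14=45  15=45

50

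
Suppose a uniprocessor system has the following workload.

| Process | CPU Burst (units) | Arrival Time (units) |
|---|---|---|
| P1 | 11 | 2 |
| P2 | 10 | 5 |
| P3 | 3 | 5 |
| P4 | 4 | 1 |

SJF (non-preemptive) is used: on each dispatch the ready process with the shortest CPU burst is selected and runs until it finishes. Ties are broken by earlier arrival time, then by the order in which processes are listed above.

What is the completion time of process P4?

Gantt: | idle 0-1 | P4 1-5 | P3 5-8 | P2 8-18 | P1 18-29 |
Completion: P1=29  P2=18  P3=8  P4=5
Turnaround (C−A): P1=27  P2=13  P3=3  P4=4

5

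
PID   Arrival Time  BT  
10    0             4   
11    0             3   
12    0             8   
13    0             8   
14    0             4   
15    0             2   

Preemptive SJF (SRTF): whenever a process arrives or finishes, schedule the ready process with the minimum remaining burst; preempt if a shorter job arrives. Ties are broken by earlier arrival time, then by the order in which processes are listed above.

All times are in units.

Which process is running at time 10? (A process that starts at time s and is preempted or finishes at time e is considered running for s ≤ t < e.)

Gantt: | 15 0-2 | 11 2-5 | 10 5-9 | 14 9-13 | 12 13-21 | 13 21-29 |
Completion: 10=9  11=5  12=21  13=29  14=13  15=2
Turnaround (C−A): 10=9  11=5  12=21  13=29  14=13  15=2

14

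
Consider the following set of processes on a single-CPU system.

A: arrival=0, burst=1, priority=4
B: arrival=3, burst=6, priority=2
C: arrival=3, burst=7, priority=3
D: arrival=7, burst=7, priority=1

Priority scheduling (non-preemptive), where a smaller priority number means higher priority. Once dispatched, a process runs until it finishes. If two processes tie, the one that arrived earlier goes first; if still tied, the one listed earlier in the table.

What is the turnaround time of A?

Gantt: | A 0-1 | idle 1-3 | B 3-9 | D 9-16 | C 16-23 |
Completion: A=1  B=9  C=23  D=16
Turnaround(A) = completion − arrival = 1 − 0 = 1

1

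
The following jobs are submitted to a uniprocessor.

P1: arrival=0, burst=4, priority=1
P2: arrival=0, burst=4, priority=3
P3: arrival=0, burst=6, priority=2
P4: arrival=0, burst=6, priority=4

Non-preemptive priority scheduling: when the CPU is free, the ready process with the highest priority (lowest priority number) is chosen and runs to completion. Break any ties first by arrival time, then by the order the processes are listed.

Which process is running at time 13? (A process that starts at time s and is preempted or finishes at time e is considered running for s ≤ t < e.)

Gantt: | P1 0-4 | P3 4-10 | P2 10-14 | P4 14-20 |
Completion: P1=4  P2=14  P3=10  P4=20
Turnaround (C−A): P1=4  P2=14  P3=10  P4=20

P2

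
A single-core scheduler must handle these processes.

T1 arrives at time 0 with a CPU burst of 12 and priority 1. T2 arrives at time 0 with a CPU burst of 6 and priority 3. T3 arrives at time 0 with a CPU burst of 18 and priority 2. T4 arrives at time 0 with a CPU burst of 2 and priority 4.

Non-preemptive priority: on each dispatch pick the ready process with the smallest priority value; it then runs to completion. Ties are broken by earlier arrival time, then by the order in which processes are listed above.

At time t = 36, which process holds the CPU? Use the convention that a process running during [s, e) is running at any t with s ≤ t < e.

T4

Gantt: | T1 0-12 | T3 12-30 | T2 30-36 | T4 36-38 |
Completion: T1=12  T2=36  T3=30  T4=38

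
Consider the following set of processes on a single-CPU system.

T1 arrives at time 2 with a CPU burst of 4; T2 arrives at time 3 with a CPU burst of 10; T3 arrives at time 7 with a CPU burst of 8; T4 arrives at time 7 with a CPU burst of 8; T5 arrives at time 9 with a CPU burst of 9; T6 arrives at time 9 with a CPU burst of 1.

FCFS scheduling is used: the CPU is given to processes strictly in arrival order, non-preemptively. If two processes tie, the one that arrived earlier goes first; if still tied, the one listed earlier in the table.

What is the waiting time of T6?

Schedule: | idle 0-2 | T1 2-6 | T2 6-16 | T3 16-24 | T4 24-32 | T5 32-41 | T6 41-42 |
Completion: T1=6  T2=16  T3=24  T4=32  T5=41  T6=42
Turnaround (C−A): T1=4  T2=13  T3=17  T4=25  T5=32  T6=33
Waiting(T6) = turnaround − burst = 33 − 1 = 32

32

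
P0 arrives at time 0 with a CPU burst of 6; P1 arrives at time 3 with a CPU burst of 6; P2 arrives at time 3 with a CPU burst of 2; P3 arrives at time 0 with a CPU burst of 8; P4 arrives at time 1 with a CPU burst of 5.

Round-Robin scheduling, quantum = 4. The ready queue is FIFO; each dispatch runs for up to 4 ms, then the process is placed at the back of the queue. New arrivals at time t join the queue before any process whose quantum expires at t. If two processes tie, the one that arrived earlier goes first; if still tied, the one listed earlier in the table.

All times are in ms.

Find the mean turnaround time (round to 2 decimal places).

21.40

Schedule: | P0 0-4 | P3 4-8 | P4 8-12 | P1 12-16 | P2 16-18 | P0 18-20 | P3 20-24 | P4 24-25 | P1 25-27 |
Completion: P0=20  P1=27  P2=18  P3=24  P4=25
Turnaround (C−A): P0=20  P1=24  P2=15  P3=24  P4=24
Turnaround times: P0=20, P1=24, P2=15, P3=24, P4=24
Average turnaround = (20+24+15+24+24) / 5 = 107/5 = 21.40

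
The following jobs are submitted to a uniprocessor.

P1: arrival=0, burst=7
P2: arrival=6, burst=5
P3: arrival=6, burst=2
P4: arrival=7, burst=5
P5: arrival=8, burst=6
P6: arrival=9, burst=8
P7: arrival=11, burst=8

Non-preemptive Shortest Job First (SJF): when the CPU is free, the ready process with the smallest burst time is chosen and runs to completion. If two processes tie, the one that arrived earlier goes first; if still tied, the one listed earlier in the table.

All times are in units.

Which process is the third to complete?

P2

Schedule: | P1 0-7 | P3 7-9 | P2 9-14 | P4 14-19 | P5 19-25 | P6 25-33 | P7 33-41 |
Completion: P1=7  P2=14  P3=9  P4=19  P5=25  P6=33  P7=41
Finish order: P1 → P3 → P2 → P4 → P5 → P6 → P7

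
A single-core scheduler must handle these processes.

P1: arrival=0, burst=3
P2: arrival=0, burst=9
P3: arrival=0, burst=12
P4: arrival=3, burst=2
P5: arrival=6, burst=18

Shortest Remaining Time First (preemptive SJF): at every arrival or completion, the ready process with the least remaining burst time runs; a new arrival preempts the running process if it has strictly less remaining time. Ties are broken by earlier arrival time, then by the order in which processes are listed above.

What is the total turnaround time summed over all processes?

83

Timeline: | P1 0-3 | P4 3-5 | P2 5-14 | P3 14-26 | P5 26-44 |
Completion: P1=3  P2=14  P3=26  P4=5  P5=44
Turnaround = completion − arrival: P1=3, P2=14, P3=26, P4=2, P5=38
Total turnaround = 3 + 14 + 26 + 2 + 38 = 83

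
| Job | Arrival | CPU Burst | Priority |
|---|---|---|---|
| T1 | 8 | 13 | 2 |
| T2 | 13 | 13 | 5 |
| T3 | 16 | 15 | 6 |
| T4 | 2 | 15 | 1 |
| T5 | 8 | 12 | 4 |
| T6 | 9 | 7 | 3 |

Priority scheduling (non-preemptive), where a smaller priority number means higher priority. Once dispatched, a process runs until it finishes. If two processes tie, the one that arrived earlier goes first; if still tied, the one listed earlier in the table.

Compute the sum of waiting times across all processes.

Schedule: | idle 0-2 | T4 2-17 | T1 17-30 | T6 30-37 | T5 37-49 | T2 49-62 | T3 62-77 |
Completion: T1=30  T2=62  T3=77  T4=17  T5=49  T6=37
Turnaround (C−A): T1=22  T2=49  T3=61  T4=15  T5=41  T6=28
Waiting = turnaround − burst: T1=9, T2=36, T3=46, T4=0, T5=29, T6=21
Total waiting = 9 + 36 + 46 + 0 + 29 + 21 = 141

141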